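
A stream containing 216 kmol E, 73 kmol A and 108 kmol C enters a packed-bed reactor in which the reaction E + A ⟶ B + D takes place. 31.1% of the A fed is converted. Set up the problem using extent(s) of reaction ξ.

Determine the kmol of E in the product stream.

A reacted = 0.311 × 73 = 22.7 kmol; ν_A = −1, so ξ = 22.7/1 = 22.7 kmol.
Outlet amounts (n = n₀ + ν ξ):
  E: 216 − 1(22.7) = 193.3
  A: 73 − 1(22.7) = 50.3
  B: 0 + 1(22.7) = 22.7
  D: 0 + 1(22.7) = 22.7
  C: 108 (inert)

193 kmol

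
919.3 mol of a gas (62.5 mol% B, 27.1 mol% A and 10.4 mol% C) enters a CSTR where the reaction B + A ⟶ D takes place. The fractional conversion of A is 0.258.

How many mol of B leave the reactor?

510 mol

A reacted = 0.258 × 249.1 = 64.28 mol; ν_A = −1, so ξ = 64.28/1 = 64.28 mol.
Outlet amounts (n = n₀ + ν ξ):
  B: 574.6 − 1(64.28) = 510.3
  A: 249.1 − 1(64.28) = 184.9
  D: 0 + 1(64.28) = 64.28
  C: 95.61 (inert)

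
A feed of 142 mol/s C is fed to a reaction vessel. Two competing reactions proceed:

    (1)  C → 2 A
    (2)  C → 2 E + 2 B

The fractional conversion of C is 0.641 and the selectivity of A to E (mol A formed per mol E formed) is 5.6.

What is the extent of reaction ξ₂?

Conversion of C: C consumed = 0.641 × 142 = 91.02 mol/s = 1ξ₁ + 1ξ₂.
Selectivity: 2ξ₁ / (2ξ₂) = 5.6 → ξ₁ = 5.6 ξ₂.
Substitute: (1·5.6 + 1) ξ₂ = 91.02 → ξ₂ = 13.79 mol/s, ξ₁ = 77.23 mol/s.
Outlet amounts (n = n₀ + Σ ν·ξ):
  C: 142 − 1(77.23) − 1(13.79) = 50.98
  A: 0 + 2(77.23) = 154.5
  E: 0 + 2(13.79) = 27.58
  B: 0 + 2(13.79) = 27.58

ξ₂ = 13.8 mol/s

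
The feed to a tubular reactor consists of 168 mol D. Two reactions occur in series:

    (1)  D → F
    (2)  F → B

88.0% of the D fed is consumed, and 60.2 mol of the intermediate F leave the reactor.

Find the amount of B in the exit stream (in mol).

Conversion of D: D consumed = 1ξ₁ = 0.88 × 168 → ξ₁ = 147.8 mol.
F balance: n_F = 0 + 1ξ₁ − 1ξ₂ = 60.2 → ξ₂ = (1·147.8 − 60.2)/1 = 87.64 mol.
Outlet amounts (n = n₀ + Σ ν·ξ):
  D: 168 − 1(147.8) = 20.16
  F: 0 + 1(147.8) − 1(87.64) = 60.2
  B: 0 + 1(87.64) = 87.64

87.6 mol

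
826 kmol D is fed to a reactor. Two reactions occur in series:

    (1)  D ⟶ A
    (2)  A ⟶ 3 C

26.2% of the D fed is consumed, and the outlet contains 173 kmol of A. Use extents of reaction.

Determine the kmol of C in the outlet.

Conversion of D: D consumed = 1ξ₁ = 0.262 × 826 → ξ₁ = 216.4 kmol.
A balance: n_A = 0 + 1ξ₁ − 1ξ₂ = 173 → ξ₂ = (1·216.4 − 173)/1 = 43.41 kmol.
Outlet amounts (n = n₀ + Σ ν·ξ):
  D: 826 − 1(216.4) = 609.6
  A: 0 + 1(216.4) − 1(43.41) = 173
  C: 0 + 3(43.41) = 130.2

130 kmol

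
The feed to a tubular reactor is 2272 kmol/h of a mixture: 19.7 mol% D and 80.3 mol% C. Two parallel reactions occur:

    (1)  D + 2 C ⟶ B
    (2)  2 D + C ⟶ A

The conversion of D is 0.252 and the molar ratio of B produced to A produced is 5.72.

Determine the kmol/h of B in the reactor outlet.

83.6 kmol/h

Conversion of D: D consumed = 0.252 × 447.6 = 112.8 kmol/h = 1ξ₁ + 2ξ₂.
Selectivity: 1ξ₁ / (1ξ₂) = 5.72 → ξ₁ = 5.72 ξ₂.
Substitute: (1·5.72 + 2) ξ₂ = 112.8 → ξ₂ = 14.61 kmol/h, ξ₁ = 83.57 kmol/h.
Outlet amounts (n = n₀ + Σ ν·ξ):
  D: 447.6 − 1(83.57) − 2(14.61) = 334.8
  C: 1824 − 2(83.57) − 1(14.61) = 1643
  B: 0 + 1(83.57) = 83.57
  A: 0 + 1(14.61) = 14.61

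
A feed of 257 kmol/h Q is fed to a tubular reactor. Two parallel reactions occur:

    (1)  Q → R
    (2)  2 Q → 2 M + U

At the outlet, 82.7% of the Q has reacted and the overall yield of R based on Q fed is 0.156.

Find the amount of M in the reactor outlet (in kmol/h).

172 kmol/h

Yield of R: 1ξ₁ / 257 = 0.156 → ξ₁ = 40.09 kmol/h.
Conversion of Q: 1ξ₁ + 2ξ₂ = 0.827 × 257 = 212.5 → ξ₂ = 86.22 kmol/h.
Outlet amounts (n = n₀ + Σ ν·ξ):
  Q: 257 − 1(40.09) − 2(86.22) = 44.46
  R: 0 + 1(40.09) = 40.09
  M: 0 + 2(86.22) = 172.4
  U: 0 + 1(86.22) = 86.22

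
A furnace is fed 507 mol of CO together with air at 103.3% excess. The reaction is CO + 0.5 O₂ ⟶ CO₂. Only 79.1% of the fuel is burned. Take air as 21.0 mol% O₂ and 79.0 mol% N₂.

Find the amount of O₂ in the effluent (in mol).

315 mol

Stoichiometric O₂ = 0.5 × 507 = 253.5 mol; O₂ fed = 253.5 × 2.033 = 515.4 mol.
N₂ fed = 515.4 × 79/21 = 1939 mol.
Fuel reacted = 0.791 × 507 → ξ = 401 mol.
Outlet (n = n₀ + ν ξ):
  CO: 507 − 1(401) = 106
  O₂: 515.4 − 0.5(401) = 314.8
  N₂: 1939 (inert)
  CO₂: 0 + 1(401) = 401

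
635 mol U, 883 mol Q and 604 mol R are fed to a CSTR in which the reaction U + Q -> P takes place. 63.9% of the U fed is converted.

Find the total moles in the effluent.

U reacted = 0.639 × 635 = 405.8 mol; ν_U = −1, so ξ = 405.8/1 = 405.8 mol.
Outlet amounts (n = n₀ + ν ξ):
  U: 635 − 1(405.8) = 229.2
  Q: 883 − 1(405.8) = 477.2
  P: 0 + 1(405.8) = 405.8
  R: 604 (inert)
Total out = 229.2 + 477.2 + 405.8 + 604 = 1716 mol.

1720 mol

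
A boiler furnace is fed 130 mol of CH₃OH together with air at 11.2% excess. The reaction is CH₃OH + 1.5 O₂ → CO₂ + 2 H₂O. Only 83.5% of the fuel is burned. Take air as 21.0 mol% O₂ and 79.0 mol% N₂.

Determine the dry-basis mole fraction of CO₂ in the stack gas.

Stoichiometric O₂ = 1.5 × 130 = 195 mol; O₂ fed = 195 × 1.112 = 216.8 mol.
N₂ fed = 216.8 × 79/21 = 815.7 mol.
Fuel reacted = 0.835 × 130 → ξ = 108.5 mol.
Outlet (n = n₀ + ν ξ):
  CH₃OH: 130 − 1(108.5) = 21.45
  O₂: 216.8 − 1.5(108.5) = 54.02
  N₂: 815.7 (inert)
  CO₂: 0 + 1(108.5) = 108.5
  H₂O: 0 + 2(108.5) = 217.1
Dry total = 999.7 mol; y_CO₂ (dry) = 108.5 / 999.7 = 0.1086.

0.109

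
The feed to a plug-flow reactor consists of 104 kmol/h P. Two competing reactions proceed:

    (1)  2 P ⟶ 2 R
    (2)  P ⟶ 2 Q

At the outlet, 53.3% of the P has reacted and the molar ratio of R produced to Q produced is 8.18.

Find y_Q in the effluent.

Conversion of P: P consumed = 0.533 × 104 = 55.43 kmol/h = 2ξ₁ + 1ξ₂.
Selectivity: 2ξ₁ / (2ξ₂) = 8.18 → ξ₁ = 8.18 ξ₂.
Substitute: (2·8.18 + 1) ξ₂ = 55.43 → ξ₂ = 3.193 kmol/h, ξ₁ = 26.12 kmol/h.
Outlet amounts (n = n₀ + Σ ν·ξ):
  P: 104 − 2(26.12) − 1(3.193) = 48.57
  R: 0 + 2(26.12) = 52.24
  Q: 0 + 2(3.193) = 6.386
Total out = 107.2 kmol/h; y_Q = 6.386 / 107.2 = 0.05958.

0.0596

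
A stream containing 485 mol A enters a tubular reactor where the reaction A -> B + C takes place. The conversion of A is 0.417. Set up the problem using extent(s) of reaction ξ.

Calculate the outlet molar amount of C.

A reacted = 0.417 × 485 = 202.2 mol; ν_A = −1, so ξ = 202.2/1 = 202.2 mol.
Outlet amounts (n = n₀ + ν ξ):
  A: 485 − 1(202.2) = 282.8
  B: 0 + 1(202.2) = 202.2
  C: 0 + 1(202.2) = 202.2

202 mol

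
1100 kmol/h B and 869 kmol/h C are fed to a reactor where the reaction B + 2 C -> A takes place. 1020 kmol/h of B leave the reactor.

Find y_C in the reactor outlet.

0.392

For B: n = n₀ − 1ξ → 1020 = 1100 − 1ξ, giving ξ = 80 kmol/h.
Outlet amounts (n = n₀ + ν ξ):
  B: 1100 − 1(80) = 1020
  C: 869 − 2(80) = 709
  A: 0 + 1(80) = 80
Total out = 1809 kmol/h; y_C = 709 / 1809 = 0.3919.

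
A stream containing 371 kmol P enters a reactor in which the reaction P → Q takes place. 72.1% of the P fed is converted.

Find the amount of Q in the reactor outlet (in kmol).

267 kmol

P reacted = 0.721 × 371 = 267.5 kmol; ν_P = −1, so ξ = 267.5/1 = 267.5 kmol.
Outlet amounts (n = n₀ + ν ξ):
  P: 371 − 1(267.5) = 103.5
  Q: 0 + 1(267.5) = 267.5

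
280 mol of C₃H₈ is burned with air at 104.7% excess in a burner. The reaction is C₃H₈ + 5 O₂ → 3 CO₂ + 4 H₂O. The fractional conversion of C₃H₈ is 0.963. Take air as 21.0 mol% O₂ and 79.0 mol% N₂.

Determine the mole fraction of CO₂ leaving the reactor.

0.057

Stoichiometric O₂ = 5 × 280 = 1400 mol; O₂ fed = 1400 × 2.047 = 2866 mol.
N₂ fed = 2866 × 79/21 = 10780 mol.
Fuel reacted = 0.963 × 280 → ξ = 269.6 mol.
Outlet (n = n₀ + ν ξ):
  C₃H₈: 280 − 1(269.6) = 10.36
  O₂: 2866 − 5(269.6) = 1518
  N₂: 10780 (inert)
  CO₂: 0 + 3(269.6) = 808.9
  H₂O: 0 + 4(269.6) = 1079
Total out = 14200 mol; y_CO₂ = 808.9 / 14200 = 0.05698.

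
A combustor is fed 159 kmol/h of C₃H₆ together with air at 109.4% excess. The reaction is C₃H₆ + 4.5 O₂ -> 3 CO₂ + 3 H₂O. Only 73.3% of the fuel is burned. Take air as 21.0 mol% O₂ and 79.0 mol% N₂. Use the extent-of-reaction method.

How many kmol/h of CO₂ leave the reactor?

350 kmol/h

Stoichiometric O₂ = 4.5 × 159 = 715.5 kmol/h; O₂ fed = 715.5 × 2.094 = 1498 kmol/h.
N₂ fed = 1498 × 79/21 = 5636 kmol/h.
Fuel reacted = 0.733 × 159 → ξ = 116.5 kmol/h.
Outlet (n = n₀ + ν ξ):
  C₃H₆: 159 − 1(116.5) = 42.45
  O₂: 1498 − 4.5(116.5) = 973.8
  N₂: 5636 (inert)
  CO₂: 0 + 3(116.5) = 349.6
  H₂O: 0 + 3(116.5) = 349.6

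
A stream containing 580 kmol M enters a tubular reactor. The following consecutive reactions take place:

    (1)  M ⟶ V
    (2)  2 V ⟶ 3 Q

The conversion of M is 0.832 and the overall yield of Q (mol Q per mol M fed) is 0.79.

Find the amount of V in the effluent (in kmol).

Conversion of M: M consumed = 1ξ₁ = 0.832 × 580 → ξ₁ = 482.6 kmol.
Yield of Q: 3ξ₂ / 580 = 0.79 → ξ₂ = 152.7 kmol.
Outlet amounts (n = n₀ + Σ ν·ξ):
  M: 580 − 1(482.6) = 97.44
  V: 0 + 1(482.6) − 2(152.7) = 177.1
  Q: 0 + 3(152.7) = 458.2

177 kmol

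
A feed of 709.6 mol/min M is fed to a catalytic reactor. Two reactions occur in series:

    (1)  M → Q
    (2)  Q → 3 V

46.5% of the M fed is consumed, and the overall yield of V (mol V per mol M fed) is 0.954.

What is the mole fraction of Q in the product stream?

Conversion of M: M consumed = 1ξ₁ = 0.465 × 709.6 → ξ₁ = 330 mol/min.
Yield of V: 3ξ₂ / 709.6 = 0.954 → ξ₂ = 225.7 mol/min.
Outlet amounts (n = n₀ + Σ ν·ξ):
  M: 709.6 − 1(330) = 379.6
  Q: 0 + 1(330) − 1(225.7) = 104.3
  V: 0 + 3(225.7) = 677
Total out = 1161 mol/min; y_Q = 104.3 / 1161 = 0.08985.

0.0899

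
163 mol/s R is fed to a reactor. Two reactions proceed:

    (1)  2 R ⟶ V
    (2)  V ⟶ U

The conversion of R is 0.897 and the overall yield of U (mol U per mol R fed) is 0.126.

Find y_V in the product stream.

Conversion of R: R consumed = 2ξ₁ = 0.897 × 163 → ξ₁ = 73.11 mol/s.
Yield of U: 1ξ₂ / 163 = 0.126 → ξ₂ = 20.54 mol/s.
Outlet amounts (n = n₀ + Σ ν·ξ):
  R: 163 − 2(73.11) = 16.79
  V: 0 + 1(73.11) − 1(20.54) = 52.57
  U: 0 + 1(20.54) = 20.54
Total out = 89.89 mol/s; y_V = 52.57 / 89.89 = 0.5848.

0.585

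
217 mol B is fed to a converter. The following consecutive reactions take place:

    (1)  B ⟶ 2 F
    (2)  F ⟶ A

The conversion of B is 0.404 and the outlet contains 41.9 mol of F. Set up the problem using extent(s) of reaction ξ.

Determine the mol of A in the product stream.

133 mol

Conversion of B: B consumed = 1ξ₁ = 0.404 × 217 → ξ₁ = 87.67 mol.
F balance: n_F = 0 + 2ξ₁ − 1ξ₂ = 41.9 → ξ₂ = (2·87.67 − 41.9)/1 = 133.4 mol.
Outlet amounts (n = n₀ + Σ ν·ξ):
  B: 217 − 1(87.67) = 129.3
  F: 0 + 2(87.67) − 1(133.4) = 41.9
  A: 0 + 1(133.4) = 133.4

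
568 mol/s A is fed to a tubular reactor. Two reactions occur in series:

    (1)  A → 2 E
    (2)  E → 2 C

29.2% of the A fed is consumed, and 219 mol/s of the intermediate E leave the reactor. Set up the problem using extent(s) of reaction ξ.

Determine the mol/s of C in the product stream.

Conversion of A: A consumed = 1ξ₁ = 0.292 × 568 → ξ₁ = 165.9 mol/s.
E balance: n_E = 0 + 2ξ₁ − 1ξ₂ = 219 → ξ₂ = (2·165.9 − 219)/1 = 112.7 mol/s.
Outlet amounts (n = n₀ + Σ ν·ξ):
  A: 568 − 1(165.9) = 402.1
  E: 0 + 2(165.9) − 1(112.7) = 219
  C: 0 + 2(112.7) = 225.4

225 mol/s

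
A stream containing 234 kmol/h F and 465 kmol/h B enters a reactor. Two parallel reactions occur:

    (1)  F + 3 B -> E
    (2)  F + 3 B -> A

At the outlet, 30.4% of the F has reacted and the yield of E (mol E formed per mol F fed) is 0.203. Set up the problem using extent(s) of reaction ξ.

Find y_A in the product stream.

Yield of E: 1ξ₁ / 234 = 0.203 → ξ₁ = 47.5 kmol/h.
Conversion of F: 1ξ₁ + 1ξ₂ = 0.304 × 234 = 71.14 → ξ₂ = 23.63 kmol/h.
Outlet amounts (n = n₀ + Σ ν·ξ):
  F: 234 − 1(47.5) − 1(23.63) = 162.9
  B: 465 − 3(47.5) − 3(23.63) = 251.6
  E: 0 + 1(47.5) = 47.5
  A: 0 + 1(23.63) = 23.63
Total out = 485.6 kmol/h; y_A = 23.63 / 485.6 = 0.04867.

0.0487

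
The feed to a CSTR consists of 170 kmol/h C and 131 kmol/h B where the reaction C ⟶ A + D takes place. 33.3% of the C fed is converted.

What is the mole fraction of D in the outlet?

0.158

C reacted = 0.333 × 170 = 56.61 kmol/h; ν_C = −1, so ξ = 56.61/1 = 56.61 kmol/h.
Outlet amounts (n = n₀ + ν ξ):
  C: 170 − 1(56.61) = 113.4
  A: 0 + 1(56.61) = 56.61
  D: 0 + 1(56.61) = 56.61
  B: 131 (inert)
Total out = 357.6 kmol/h; y_D = 56.61 / 357.6 = 0.1583.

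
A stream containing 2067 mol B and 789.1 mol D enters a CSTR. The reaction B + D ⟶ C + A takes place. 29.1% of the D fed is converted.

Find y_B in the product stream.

0.643

D reacted = 0.291 × 789.1 = 229.6 mol; ν_D = −1, so ξ = 229.6/1 = 229.6 mol.
Outlet amounts (n = n₀ + ν ξ):
  B: 2067 − 1(229.6) = 1837
  D: 789.1 − 1(229.6) = 559.5
  C: 0 + 1(229.6) = 229.6
  A: 0 + 1(229.6) = 229.6
Total out = 2856 mol; y_B = 1837 / 2856 = 0.6433.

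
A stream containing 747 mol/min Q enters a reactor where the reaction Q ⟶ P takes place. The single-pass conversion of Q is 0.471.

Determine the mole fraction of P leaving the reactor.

Q reacted = 0.471 × 747 = 351.8 mol/min; ν_Q = −1, so ξ = 351.8/1 = 351.8 mol/min.
Outlet amounts (n = n₀ + ν ξ):
  Q: 747 − 1(351.8) = 395.2
  P: 0 + 1(351.8) = 351.8
Total out = 747 mol/min; y_P = 351.8 / 747 = 0.471.

0.471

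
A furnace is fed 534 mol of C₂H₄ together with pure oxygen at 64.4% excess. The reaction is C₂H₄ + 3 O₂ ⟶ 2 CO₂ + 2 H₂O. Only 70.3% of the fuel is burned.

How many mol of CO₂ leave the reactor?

Stoichiometric O₂ = 3 × 534 = 1602 mol; O₂ fed = 1602 × 1.644 = 2634 mol.
Fuel reacted = 0.703 × 534 → ξ = 375.4 mol.
Outlet (n = n₀ + ν ξ):
  C₂H₄: 534 − 1(375.4) = 158.6
  O₂: 2634 − 3(375.4) = 1507
  CO₂: 0 + 2(375.4) = 750.8
  H₂O: 0 + 2(375.4) = 750.8

751 mol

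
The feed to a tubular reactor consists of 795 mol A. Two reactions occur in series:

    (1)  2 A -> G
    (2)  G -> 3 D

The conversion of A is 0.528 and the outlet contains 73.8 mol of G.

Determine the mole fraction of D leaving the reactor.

Conversion of A: A consumed = 2ξ₁ = 0.528 × 795 → ξ₁ = 209.9 mol.
G balance: n_G = 0 + 1ξ₁ − 1ξ₂ = 73.8 → ξ₂ = (1·209.9 − 73.8)/1 = 136.1 mol.
Outlet amounts (n = n₀ + Σ ν·ξ):
  A: 795 − 2(209.9) = 375.2
  G: 0 + 1(209.9) − 1(136.1) = 73.8
  D: 0 + 3(136.1) = 408.2
Total out = 857.3 mol; y_D = 408.2 / 857.3 = 0.4762.

0.476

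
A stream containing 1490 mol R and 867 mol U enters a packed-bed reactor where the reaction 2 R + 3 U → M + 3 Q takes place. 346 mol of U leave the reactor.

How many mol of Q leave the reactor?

For U: n = n₀ − 3ξ → 346 = 867 − 3ξ, giving ξ = 173.7 mol.
Outlet amounts (n = n₀ + ν ξ):
  R: 1490 − 2(173.7) = 1143
  U: 867 − 3(173.7) = 346
  M: 0 + 1(173.7) = 173.7
  Q: 0 + 3(173.7) = 521

521 mol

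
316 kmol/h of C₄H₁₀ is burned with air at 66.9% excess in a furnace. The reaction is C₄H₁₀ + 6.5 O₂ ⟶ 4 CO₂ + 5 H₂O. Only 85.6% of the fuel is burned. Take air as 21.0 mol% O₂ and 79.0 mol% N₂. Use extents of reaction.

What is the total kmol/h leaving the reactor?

Stoichiometric O₂ = 6.5 × 316 = 2054 kmol/h; O₂ fed = 2054 × 1.669 = 3428 kmol/h.
N₂ fed = 3428 × 79/21 = 12900 kmol/h.
Fuel reacted = 0.856 × 316 → ξ = 270.5 kmol/h.
Outlet (n = n₀ + ν ξ):
  C₄H₁₀: 316 − 1(270.5) = 45.5
  O₂: 3428 − 6.5(270.5) = 1670
  N₂: 12900 (inert)
  CO₂: 0 + 4(270.5) = 1082
  H₂O: 0 + 5(270.5) = 1352
Total out = 45.5 + 1670 + 12900 + 1082 + 1352 = 17050 kmol/h.

17000 kmol/h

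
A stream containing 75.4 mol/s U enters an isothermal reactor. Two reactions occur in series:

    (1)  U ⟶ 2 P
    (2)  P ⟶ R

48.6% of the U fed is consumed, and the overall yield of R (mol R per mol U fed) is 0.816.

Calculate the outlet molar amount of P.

11.8 mol/s

Conversion of U: U consumed = 1ξ₁ = 0.486 × 75.4 → ξ₁ = 36.64 mol/s.
Yield of R: 1ξ₂ / 75.4 = 0.816 → ξ₂ = 61.53 mol/s.
Outlet amounts (n = n₀ + Σ ν·ξ):
  U: 75.4 − 1(36.64) = 38.76
  P: 0 + 2(36.64) − 1(61.53) = 11.76
  R: 0 + 1(61.53) = 61.53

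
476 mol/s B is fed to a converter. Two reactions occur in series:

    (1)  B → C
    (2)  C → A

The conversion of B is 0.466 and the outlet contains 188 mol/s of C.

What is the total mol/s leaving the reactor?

476 mol/s

Conversion of B: B consumed = 1ξ₁ = 0.466 × 476 → ξ₁ = 221.8 mol/s.
C balance: n_C = 0 + 1ξ₁ − 1ξ₂ = 188 → ξ₂ = (1·221.8 − 188)/1 = 33.82 mol/s.
Outlet amounts (n = n₀ + Σ ν·ξ):
  B: 476 − 1(221.8) = 254.2
  C: 0 + 1(221.8) − 1(33.82) = 188
  A: 0 + 1(33.82) = 33.82
Total out = 254.2 + 188 + 33.82 = 476 mol/s.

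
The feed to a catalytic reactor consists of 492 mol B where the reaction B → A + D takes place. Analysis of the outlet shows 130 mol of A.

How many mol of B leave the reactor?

For A: n = n₀ + 1ξ → 130 = 0 + 1ξ, giving ξ = 130 mol.
Outlet amounts (n = n₀ + ν ξ):
  B: 492 − 1(130) = 362
  A: 0 + 1(130) = 130
  D: 0 + 1(130) = 130

362 mol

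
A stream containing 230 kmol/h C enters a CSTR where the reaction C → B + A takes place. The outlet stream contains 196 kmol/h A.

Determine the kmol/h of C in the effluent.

34 kmol/h

For A: n = n₀ + 1ξ → 196 = 0 + 1ξ, giving ξ = 196 kmol/h.
Outlet amounts (n = n₀ + ν ξ):
  C: 230 − 1(196) = 34
  B: 0 + 1(196) = 196
  A: 0 + 1(196) = 196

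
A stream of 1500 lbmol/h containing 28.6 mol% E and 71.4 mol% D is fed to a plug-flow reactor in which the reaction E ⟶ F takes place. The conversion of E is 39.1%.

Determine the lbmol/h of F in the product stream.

168 lbmol/h

E reacted = 0.391 × 429 = 167.7 lbmol/h; ν_E = −1, so ξ = 167.7/1 = 167.7 lbmol/h.
Outlet amounts (n = n₀ + ν ξ):
  E: 429 − 1(167.7) = 261.3
  F: 0 + 1(167.7) = 167.7
  D: 1071 (inert)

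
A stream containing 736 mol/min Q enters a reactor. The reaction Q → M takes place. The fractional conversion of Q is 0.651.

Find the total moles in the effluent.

736 mol/min

Q reacted = 0.651 × 736 = 479.1 mol/min; ν_Q = −1, so ξ = 479.1/1 = 479.1 mol/min.
Outlet amounts (n = n₀ + ν ξ):
  Q: 736 − 1(479.1) = 256.9
  M: 0 + 1(479.1) = 479.1
Total out = 256.9 + 479.1 = 736 mol/min.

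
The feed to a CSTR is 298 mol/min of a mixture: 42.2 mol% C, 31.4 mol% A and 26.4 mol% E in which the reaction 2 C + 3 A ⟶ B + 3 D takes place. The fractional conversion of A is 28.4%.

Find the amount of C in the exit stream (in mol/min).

A reacted = 0.284 × 93.57 = 26.57 mol/min; ν_A = −3, so ξ = 26.57/3 = 8.858 mol/min.
Outlet amounts (n = n₀ + ν ξ):
  C: 125.8 − 2(8.858) = 108
  A: 93.57 − 3(8.858) = 67
  B: 0 + 1(8.858) = 8.858
  D: 0 + 3(8.858) = 26.57
  E: 78.67 (inert)

108 mol/min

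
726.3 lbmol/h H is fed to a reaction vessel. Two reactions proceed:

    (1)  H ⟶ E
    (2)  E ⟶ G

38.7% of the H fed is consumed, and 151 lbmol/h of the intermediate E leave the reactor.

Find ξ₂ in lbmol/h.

ξ₂ = 130 lbmol/h

Conversion of H: H consumed = 1ξ₁ = 0.387 × 726.3 → ξ₁ = 281.1 lbmol/h.
E balance: n_E = 0 + 1ξ₁ − 1ξ₂ = 151 → ξ₂ = (1·281.1 − 151)/1 = 130.1 lbmol/h.
Outlet amounts (n = n₀ + Σ ν·ξ):
  H: 726.3 − 1(281.1) = 445.2
  E: 0 + 1(281.1) − 1(130.1) = 151
  G: 0 + 1(130.1) = 130.1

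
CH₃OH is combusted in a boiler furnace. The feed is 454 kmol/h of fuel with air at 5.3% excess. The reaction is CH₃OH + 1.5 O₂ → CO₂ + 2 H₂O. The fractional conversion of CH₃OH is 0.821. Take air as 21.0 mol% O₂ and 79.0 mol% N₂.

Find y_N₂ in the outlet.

Stoichiometric O₂ = 1.5 × 454 = 681 kmol/h; O₂ fed = 681 × 1.053 = 717.1 kmol/h.
N₂ fed = 717.1 × 79/21 = 2698 kmol/h.
Fuel reacted = 0.821 × 454 → ξ = 372.7 kmol/h.
Outlet (n = n₀ + ν ξ):
  CH₃OH: 454 − 1(372.7) = 81.27
  O₂: 717.1 − 1.5(372.7) = 158
  N₂: 2698 (inert)
  CO₂: 0 + 1(372.7) = 372.7
  H₂O: 0 + 2(372.7) = 745.5
Total out = 4055 kmol/h; y_N₂ = 2698 / 4055 = 0.6652.

0.665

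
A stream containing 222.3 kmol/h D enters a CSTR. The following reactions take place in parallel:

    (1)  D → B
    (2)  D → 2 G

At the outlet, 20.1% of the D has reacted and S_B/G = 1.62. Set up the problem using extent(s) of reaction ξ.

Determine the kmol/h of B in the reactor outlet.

34.1 kmol/h

Conversion of D: D consumed = 0.201 × 222.3 = 44.68 kmol/h = 1ξ₁ + 1ξ₂.
Selectivity: 1ξ₁ / (2ξ₂) = 1.62 → ξ₁ = 3.24 ξ₂.
Substitute: (1·3.24 + 1) ξ₂ = 44.68 → ξ₂ = 10.54 kmol/h, ξ₁ = 34.14 kmol/h.
Outlet amounts (n = n₀ + Σ ν·ξ):
  D: 222.3 − 1(34.14) − 1(10.54) = 177.6
  B: 0 + 1(34.14) = 34.14
  G: 0 + 2(10.54) = 21.08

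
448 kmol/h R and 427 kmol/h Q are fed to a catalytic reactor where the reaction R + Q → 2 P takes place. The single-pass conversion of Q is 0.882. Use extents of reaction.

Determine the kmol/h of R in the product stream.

Q reacted = 0.882 × 427 = 376.6 kmol/h; ν_Q = −1, so ξ = 376.6/1 = 376.6 kmol/h.
Outlet amounts (n = n₀ + ν ξ):
  R: 448 − 1(376.6) = 71.39
  Q: 427 − 1(376.6) = 50.39
  P: 0 + 2(376.6) = 753.2

71.4 kmol/h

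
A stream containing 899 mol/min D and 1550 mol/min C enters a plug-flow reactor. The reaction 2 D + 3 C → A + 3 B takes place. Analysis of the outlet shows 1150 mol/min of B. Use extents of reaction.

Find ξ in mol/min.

For B: n = n₀ + 3ξ → 1150 = 0 + 3ξ, giving ξ = 383.3 mol/min.
Outlet amounts (n = n₀ + ν ξ):
  D: 899 − 2(383.3) = 132.3
  C: 1550 − 3(383.3) = 400
  A: 0 + 1(383.3) = 383.3
  B: 0 + 3(383.3) = 1150

ξ = 383 mol/min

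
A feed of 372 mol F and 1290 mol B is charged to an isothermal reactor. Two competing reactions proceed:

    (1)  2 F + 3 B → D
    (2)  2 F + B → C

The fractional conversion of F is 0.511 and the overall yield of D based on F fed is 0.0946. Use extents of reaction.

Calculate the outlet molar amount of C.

59.9 mol

Yield of D: 1ξ₁ / 372 = 0.0946 → ξ₁ = 35.19 mol.
Conversion of F: 2ξ₁ + 2ξ₂ = 0.511 × 372 = 190.1 → ξ₂ = 59.85 mol.
Outlet amounts (n = n₀ + Σ ν·ξ):
  F: 372 − 2(35.19) − 2(59.85) = 181.9
  B: 1290 − 3(35.19) − 1(59.85) = 1125
  D: 0 + 1(35.19) = 35.19
  C: 0 + 1(59.85) = 59.85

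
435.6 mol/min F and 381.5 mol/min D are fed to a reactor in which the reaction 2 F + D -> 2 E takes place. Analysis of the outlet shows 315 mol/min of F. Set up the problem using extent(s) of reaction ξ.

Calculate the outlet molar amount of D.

For F: n = n₀ − 2ξ → 315 = 435.6 − 2ξ, giving ξ = 60.3 mol/min.
Outlet amounts (n = n₀ + ν ξ):
  F: 435.6 − 2(60.3) = 315
  D: 381.5 − 1(60.3) = 321.2
  E: 0 + 2(60.3) = 120.6

321 mol/min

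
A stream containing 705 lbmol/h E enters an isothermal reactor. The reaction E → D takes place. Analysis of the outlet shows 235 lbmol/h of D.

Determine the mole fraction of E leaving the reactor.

For D: n = n₀ + 1ξ → 235 = 0 + 1ξ, giving ξ = 235 lbmol/h.
Outlet amounts (n = n₀ + ν ξ):
  E: 705 − 1(235) = 470
  D: 0 + 1(235) = 235
Total out = 705 lbmol/h; y_E = 470 / 705 = 0.6667.

0.667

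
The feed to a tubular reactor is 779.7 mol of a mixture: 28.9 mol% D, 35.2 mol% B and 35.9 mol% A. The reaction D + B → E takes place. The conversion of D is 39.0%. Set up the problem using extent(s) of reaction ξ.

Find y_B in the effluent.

0.27

D reacted = 0.39 × 225.3 = 87.88 mol; ν_D = −1, so ξ = 87.88/1 = 87.88 mol.
Outlet amounts (n = n₀ + ν ξ):
  D: 225.3 − 1(87.88) = 137.5
  B: 274.5 − 1(87.88) = 186.6
  E: 0 + 1(87.88) = 87.88
  A: 279.9 (inert)
Total out = 691.8 mol; y_B = 186.6 / 691.8 = 0.2697.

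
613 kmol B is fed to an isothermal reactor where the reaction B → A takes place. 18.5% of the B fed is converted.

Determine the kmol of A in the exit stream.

B reacted = 0.185 × 613 = 113.4 kmol; ν_B = −1, so ξ = 113.4/1 = 113.4 kmol.
Outlet amounts (n = n₀ + ν ξ):
  B: 613 − 1(113.4) = 499.6
  A: 0 + 1(113.4) = 113.4

113 kmol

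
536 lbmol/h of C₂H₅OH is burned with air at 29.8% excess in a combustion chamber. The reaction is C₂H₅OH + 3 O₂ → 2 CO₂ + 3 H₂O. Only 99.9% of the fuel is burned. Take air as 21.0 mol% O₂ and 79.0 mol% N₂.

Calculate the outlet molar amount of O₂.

Stoichiometric O₂ = 3 × 536 = 1608 lbmol/h; O₂ fed = 1608 × 1.298 = 2087 lbmol/h.
N₂ fed = 2087 × 79/21 = 7852 lbmol/h.
Fuel reacted = 0.999 × 536 → ξ = 535.5 lbmol/h.
Outlet (n = n₀ + ν ξ):
  C₂H₅OH: 536 − 1(535.5) = 0.536
  O₂: 2087 − 3(535.5) = 480.8
  N₂: 7852 (inert)
  CO₂: 0 + 2(535.5) = 1071
  H₂O: 0 + 3(535.5) = 1606

481 lbmol/h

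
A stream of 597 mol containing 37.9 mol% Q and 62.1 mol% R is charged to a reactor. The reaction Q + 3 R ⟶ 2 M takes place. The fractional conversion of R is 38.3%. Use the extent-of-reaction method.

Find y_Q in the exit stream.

R reacted = 0.383 × 370.7 = 142 mol; ν_R = −3, so ξ = 142/3 = 47.33 mol.
Outlet amounts (n = n₀ + ν ξ):
  Q: 226.3 − 1(47.33) = 178.9
  R: 370.7 − 3(47.33) = 228.7
  M: 0 + 2(47.33) = 94.66
Total out = 502.3 mol; y_Q = 178.9 / 502.3 = 0.3562.

0.356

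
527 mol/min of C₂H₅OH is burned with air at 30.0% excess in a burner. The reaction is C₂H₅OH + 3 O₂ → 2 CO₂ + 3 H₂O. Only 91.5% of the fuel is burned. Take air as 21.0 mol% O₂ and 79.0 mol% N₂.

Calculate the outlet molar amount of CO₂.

Stoichiometric O₂ = 3 × 527 = 1581 mol/min; O₂ fed = 1581 × 1.300 = 2055 mol/min.
N₂ fed = 2055 × 79/21 = 7732 mol/min.
Fuel reacted = 0.915 × 527 → ξ = 482.2 mol/min.
Outlet (n = n₀ + ν ξ):
  C₂H₅OH: 527 − 1(482.2) = 44.79
  O₂: 2055 − 3(482.2) = 608.7
  N₂: 7732 (inert)
  CO₂: 0 + 2(482.2) = 964.4
  H₂O: 0 + 3(482.2) = 1447

964 mol/min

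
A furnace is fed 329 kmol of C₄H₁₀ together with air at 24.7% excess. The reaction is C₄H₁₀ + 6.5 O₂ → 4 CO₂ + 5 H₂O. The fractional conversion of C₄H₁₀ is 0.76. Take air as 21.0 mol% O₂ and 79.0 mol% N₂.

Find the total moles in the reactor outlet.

13400 kmol

Stoichiometric O₂ = 6.5 × 329 = 2138 kmol; O₂ fed = 2138 × 1.247 = 2667 kmol.
N₂ fed = 2667 × 79/21 = 10030 kmol.
Fuel reacted = 0.76 × 329 → ξ = 250 kmol.
Outlet (n = n₀ + ν ξ):
  C₄H₁₀: 329 − 1(250) = 78.96
  O₂: 2667 − 6.5(250) = 1041
  N₂: 10030 (inert)
  CO₂: 0 + 4(250) = 1000
  H₂O: 0 + 5(250) = 1250
Total out = 78.96 + 1041 + 10030 + 1000 + 1250 = 13400 kmol.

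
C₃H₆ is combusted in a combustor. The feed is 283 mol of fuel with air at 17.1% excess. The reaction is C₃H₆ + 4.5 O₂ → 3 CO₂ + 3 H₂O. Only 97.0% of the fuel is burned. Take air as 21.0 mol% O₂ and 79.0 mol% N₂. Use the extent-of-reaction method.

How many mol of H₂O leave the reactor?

824 mol

Stoichiometric O₂ = 4.5 × 283 = 1274 mol; O₂ fed = 1274 × 1.171 = 1491 mol.
N₂ fed = 1491 × 79/21 = 5610 mol.
Fuel reacted = 0.97 × 283 → ξ = 274.5 mol.
Outlet (n = n₀ + ν ξ):
  C₃H₆: 283 − 1(274.5) = 8.49
  O₂: 1491 − 4.5(274.5) = 256
  N₂: 5610 (inert)
  CO₂: 0 + 3(274.5) = 823.5
  H₂O: 0 + 3(274.5) = 823.5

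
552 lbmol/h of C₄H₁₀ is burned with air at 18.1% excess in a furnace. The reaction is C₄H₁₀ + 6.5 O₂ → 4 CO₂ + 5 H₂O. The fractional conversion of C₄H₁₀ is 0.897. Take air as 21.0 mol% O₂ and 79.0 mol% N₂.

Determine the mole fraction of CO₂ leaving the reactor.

Stoichiometric O₂ = 6.5 × 552 = 3588 lbmol/h; O₂ fed = 3588 × 1.181 = 4237 lbmol/h.
N₂ fed = 4237 × 79/21 = 15940 lbmol/h.
Fuel reacted = 0.897 × 552 → ξ = 495.1 lbmol/h.
Outlet (n = n₀ + ν ξ):
  C₄H₁₀: 552 − 1(495.1) = 56.86
  O₂: 4237 − 6.5(495.1) = 1019
  N₂: 15940 (inert)
  CO₂: 0 + 4(495.1) = 1981
  H₂O: 0 + 5(495.1) = 2476
Total out = 21470 lbmol/h; y_CO₂ = 1981 / 21470 = 0.09224.

0.0922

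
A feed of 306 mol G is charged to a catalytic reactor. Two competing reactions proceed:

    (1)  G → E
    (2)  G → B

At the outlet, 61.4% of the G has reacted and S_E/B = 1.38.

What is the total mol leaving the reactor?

306 mol

Conversion of G: G consumed = 0.614 × 306 = 187.9 mol = 1ξ₁ + 1ξ₂.
Selectivity: 1ξ₁ / (1ξ₂) = 1.38 → ξ₁ = 1.38 ξ₂.
Substitute: (1·1.38 + 1) ξ₂ = 187.9 → ξ₂ = 78.94 mol, ξ₁ = 108.9 mol.
Outlet amounts (n = n₀ + Σ ν·ξ):
  G: 306 − 1(108.9) − 1(78.94) = 118.1
  E: 0 + 1(108.9) = 108.9
  B: 0 + 1(78.94) = 78.94
Total out = 118.1 + 108.9 + 78.94 = 306 mol.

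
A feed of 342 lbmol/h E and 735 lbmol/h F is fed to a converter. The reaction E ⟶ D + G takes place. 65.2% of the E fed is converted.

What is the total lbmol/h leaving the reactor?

1300 lbmol/h

E reacted = 0.652 × 342 = 223 lbmol/h; ν_E = −1, so ξ = 223/1 = 223 lbmol/h.
Outlet amounts (n = n₀ + ν ξ):
  E: 342 − 1(223) = 119
  D: 0 + 1(223) = 223
  G: 0 + 1(223) = 223
  F: 735 (inert)
Total out = 119 + 223 + 223 + 735 = 1300 lbmol/h.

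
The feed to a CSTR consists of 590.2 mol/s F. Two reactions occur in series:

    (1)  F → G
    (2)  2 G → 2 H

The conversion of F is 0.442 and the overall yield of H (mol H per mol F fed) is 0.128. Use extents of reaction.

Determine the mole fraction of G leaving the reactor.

0.314

Conversion of F: F consumed = 1ξ₁ = 0.442 × 590.2 → ξ₁ = 260.9 mol/s.
Yield of H: 2ξ₂ / 590.2 = 0.128 → ξ₂ = 37.77 mol/s.
Outlet amounts (n = n₀ + Σ ν·ξ):
  F: 590.2 − 1(260.9) = 329.3
  G: 0 + 1(260.9) − 2(37.77) = 185.3
  H: 0 + 2(37.77) = 75.55
Total out = 590.2 mol/s; y_G = 185.3 / 590.2 = 0.314.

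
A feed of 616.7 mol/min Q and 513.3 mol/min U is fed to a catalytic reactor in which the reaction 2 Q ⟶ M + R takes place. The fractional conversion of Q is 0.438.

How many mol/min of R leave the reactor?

Q reacted = 0.438 × 616.7 = 270.1 mol/min; ν_Q = −2, so ξ = 270.1/2 = 135.1 mol/min.
Outlet amounts (n = n₀ + ν ξ):
  Q: 616.7 − 2(135.1) = 346.6
  M: 0 + 1(135.1) = 135.1
  R: 0 + 1(135.1) = 135.1
  U: 513.3 (inert)

135 mol/min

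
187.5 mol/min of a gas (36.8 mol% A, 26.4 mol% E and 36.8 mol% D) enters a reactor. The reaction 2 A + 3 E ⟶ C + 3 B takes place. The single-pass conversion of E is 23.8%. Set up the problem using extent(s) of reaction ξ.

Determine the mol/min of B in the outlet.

E reacted = 0.238 × 49.5 = 11.78 mol/min; ν_E = −3, so ξ = 11.78/3 = 3.927 mol/min.
Outlet amounts (n = n₀ + ν ξ):
  A: 69 − 2(3.927) = 61.15
  E: 49.5 − 3(3.927) = 37.72
  C: 0 + 1(3.927) = 3.927
  B: 0 + 3(3.927) = 11.78
  D: 69 (inert)

11.8 mol/min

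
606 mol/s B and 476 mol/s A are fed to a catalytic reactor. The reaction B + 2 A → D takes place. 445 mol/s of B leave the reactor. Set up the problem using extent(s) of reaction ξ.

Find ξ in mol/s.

ξ = 161 mol/s

For B: n = n₀ − 1ξ → 445 = 606 − 1ξ, giving ξ = 161 mol/s.
Outlet amounts (n = n₀ + ν ξ):
  B: 606 − 1(161) = 445
  A: 476 − 2(161) = 154
  D: 0 + 1(161) = 161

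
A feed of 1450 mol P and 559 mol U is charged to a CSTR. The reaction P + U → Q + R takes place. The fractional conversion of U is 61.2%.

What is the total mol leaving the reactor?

2010 mol

U reacted = 0.612 × 559 = 342.1 mol; ν_U = −1, so ξ = 342.1/1 = 342.1 mol.
Outlet amounts (n = n₀ + ν ξ):
  P: 1450 − 1(342.1) = 1108
  U: 559 − 1(342.1) = 216.9
  Q: 0 + 1(342.1) = 342.1
  R: 0 + 1(342.1) = 342.1
Total out = 1108 + 216.9 + 342.1 + 342.1 = 2009 mol.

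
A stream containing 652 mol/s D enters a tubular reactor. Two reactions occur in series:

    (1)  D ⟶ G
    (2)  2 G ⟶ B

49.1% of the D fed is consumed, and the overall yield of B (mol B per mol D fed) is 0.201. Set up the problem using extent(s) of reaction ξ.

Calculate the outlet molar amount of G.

58 mol/s

Conversion of D: D consumed = 1ξ₁ = 0.491 × 652 → ξ₁ = 320.1 mol/s.
Yield of B: 1ξ₂ / 652 = 0.201 → ξ₂ = 131.1 mol/s.
Outlet amounts (n = n₀ + Σ ν·ξ):
  D: 652 − 1(320.1) = 331.9
  G: 0 + 1(320.1) − 2(131.1) = 58.03
  B: 0 + 1(131.1) = 131.1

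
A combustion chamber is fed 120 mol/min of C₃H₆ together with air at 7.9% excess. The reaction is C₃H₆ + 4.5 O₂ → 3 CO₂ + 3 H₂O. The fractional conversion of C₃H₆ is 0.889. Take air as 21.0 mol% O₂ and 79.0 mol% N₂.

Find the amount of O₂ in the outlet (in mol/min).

103 mol/min

Stoichiometric O₂ = 4.5 × 120 = 540 mol/min; O₂ fed = 540 × 1.079 = 582.7 mol/min.
N₂ fed = 582.7 × 79/21 = 2192 mol/min.
Fuel reacted = 0.889 × 120 → ξ = 106.7 mol/min.
Outlet (n = n₀ + ν ξ):
  C₃H₆: 120 − 1(106.7) = 13.32
  O₂: 582.7 − 4.5(106.7) = 102.6
  N₂: 2192 (inert)
  CO₂: 0 + 3(106.7) = 320
  H₂O: 0 + 3(106.7) = 320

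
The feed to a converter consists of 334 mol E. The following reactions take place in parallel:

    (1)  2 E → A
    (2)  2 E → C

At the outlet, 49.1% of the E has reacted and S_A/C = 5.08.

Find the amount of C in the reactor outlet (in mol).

Conversion of E: E consumed = 0.491 × 334 = 164 mol = 2ξ₁ + 2ξ₂.
Selectivity: 1ξ₁ / (1ξ₂) = 5.08 → ξ₁ = 5.08 ξ₂.
Substitute: (2·5.08 + 2) ξ₂ = 164 → ξ₂ = 13.49 mol, ξ₁ = 68.51 mol.
Outlet amounts (n = n₀ + Σ ν·ξ):
  E: 334 − 2(68.51) − 2(13.49) = 170
  A: 0 + 1(68.51) = 68.51
  C: 0 + 1(13.49) = 13.49

13.5 mol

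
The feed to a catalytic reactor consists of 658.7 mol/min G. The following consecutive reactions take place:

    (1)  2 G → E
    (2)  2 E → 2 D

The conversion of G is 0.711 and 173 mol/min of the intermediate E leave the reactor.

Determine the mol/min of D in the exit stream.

Conversion of G: G consumed = 2ξ₁ = 0.711 × 658.7 → ξ₁ = 234.2 mol/min.
E balance: n_E = 0 + 1ξ₁ − 2ξ₂ = 173 → ξ₂ = (1·234.2 − 173)/2 = 30.58 mol/min.
Outlet amounts (n = n₀ + Σ ν·ξ):
  G: 658.7 − 2(234.2) = 190.4
  E: 0 + 1(234.2) − 2(30.58) = 173
  D: 0 + 2(30.58) = 61.17

61.2 mol/min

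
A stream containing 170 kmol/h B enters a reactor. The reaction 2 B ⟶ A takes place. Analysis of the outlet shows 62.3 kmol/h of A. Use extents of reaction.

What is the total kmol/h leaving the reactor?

108 kmol/h

For A: n = n₀ + 1ξ → 62.3 = 0 + 1ξ, giving ξ = 62.3 kmol/h.
Outlet amounts (n = n₀ + ν ξ):
  B: 170 − 2(62.3) = 45.4
  A: 0 + 1(62.3) = 62.3
Total out = 45.4 + 62.3 = 107.7 kmol/h.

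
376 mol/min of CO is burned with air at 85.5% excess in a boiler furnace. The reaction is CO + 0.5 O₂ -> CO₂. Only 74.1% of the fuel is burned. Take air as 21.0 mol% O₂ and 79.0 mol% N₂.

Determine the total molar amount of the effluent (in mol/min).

1900 mol/min

Stoichiometric O₂ = 0.5 × 376 = 188 mol/min; O₂ fed = 188 × 1.855 = 348.7 mol/min.
N₂ fed = 348.7 × 79/21 = 1312 mol/min.
Fuel reacted = 0.741 × 376 → ξ = 278.6 mol/min.
Outlet (n = n₀ + ν ξ):
  CO: 376 − 1(278.6) = 97.38
  O₂: 348.7 − 0.5(278.6) = 209.4
  N₂: 1312 (inert)
  CO₂: 0 + 1(278.6) = 278.6
Total out = 97.38 + 209.4 + 1312 + 278.6 = 1897 mol/min.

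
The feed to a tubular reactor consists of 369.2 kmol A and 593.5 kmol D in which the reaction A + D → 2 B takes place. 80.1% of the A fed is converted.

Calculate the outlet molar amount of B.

591 kmol

A reacted = 0.801 × 369.2 = 295.7 kmol; ν_A = −1, so ξ = 295.7/1 = 295.7 kmol.
Outlet amounts (n = n₀ + ν ξ):
  A: 369.2 − 1(295.7) = 73.47
  D: 593.5 − 1(295.7) = 297.8
  B: 0 + 2(295.7) = 591.5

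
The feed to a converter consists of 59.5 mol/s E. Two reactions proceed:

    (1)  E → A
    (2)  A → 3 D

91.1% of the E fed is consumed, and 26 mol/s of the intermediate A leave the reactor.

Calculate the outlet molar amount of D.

84.6 mol/s

Conversion of E: E consumed = 1ξ₁ = 0.911 × 59.5 → ξ₁ = 54.2 mol/s.
A balance: n_A = 0 + 1ξ₁ − 1ξ₂ = 26 → ξ₂ = (1·54.2 − 26)/1 = 28.2 mol/s.
Outlet amounts (n = n₀ + Σ ν·ξ):
  E: 59.5 − 1(54.2) = 5.295
  A: 0 + 1(54.2) − 1(28.2) = 26
  D: 0 + 3(28.2) = 84.61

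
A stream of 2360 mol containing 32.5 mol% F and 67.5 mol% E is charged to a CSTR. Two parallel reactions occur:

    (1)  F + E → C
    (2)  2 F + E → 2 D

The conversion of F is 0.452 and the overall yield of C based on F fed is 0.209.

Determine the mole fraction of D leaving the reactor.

Yield of C: 1ξ₁ / 767 = 0.209 → ξ₁ = 160.3 mol.
Conversion of F: 1ξ₁ + 2ξ₂ = 0.452 × 767 = 346.7 → ξ₂ = 93.19 mol.
Outlet amounts (n = n₀ + Σ ν·ξ):
  F: 767 − 1(160.3) − 2(93.19) = 420.3
  E: 1593 − 1(160.3) − 1(93.19) = 1340
  C: 0 + 1(160.3) = 160.3
  D: 0 + 2(93.19) = 186.4
Total out = 2107 mol; y_D = 186.4 / 2107 = 0.08848.

0.0885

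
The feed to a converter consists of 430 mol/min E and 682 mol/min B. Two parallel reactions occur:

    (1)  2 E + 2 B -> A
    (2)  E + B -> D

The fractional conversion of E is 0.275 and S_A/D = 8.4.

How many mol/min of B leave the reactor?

Conversion of E: E consumed = 0.275 × 430 = 118.3 mol/min = 2ξ₁ + 1ξ₂.
Selectivity: 1ξ₁ / (1ξ₂) = 8.4 → ξ₁ = 8.4 ξ₂.
Substitute: (2·8.4 + 1) ξ₂ = 118.3 → ξ₂ = 6.643 mol/min, ξ₁ = 55.8 mol/min.
Outlet amounts (n = n₀ + Σ ν·ξ):
  E: 430 − 2(55.8) − 1(6.643) = 311.8
  B: 682 − 2(55.8) − 1(6.643) = 563.8
  A: 0 + 1(55.8) = 55.8
  D: 0 + 1(6.643) = 6.643

564 mol/min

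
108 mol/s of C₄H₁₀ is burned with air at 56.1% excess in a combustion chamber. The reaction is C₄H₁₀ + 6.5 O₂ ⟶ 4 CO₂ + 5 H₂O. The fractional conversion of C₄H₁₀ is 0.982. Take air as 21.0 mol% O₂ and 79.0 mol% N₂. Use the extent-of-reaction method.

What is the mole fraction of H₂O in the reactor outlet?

0.0967

Stoichiometric O₂ = 6.5 × 108 = 702 mol/s; O₂ fed = 702 × 1.561 = 1096 mol/s.
N₂ fed = 1096 × 79/21 = 4122 mol/s.
Fuel reacted = 0.982 × 108 → ξ = 106.1 mol/s.
Outlet (n = n₀ + ν ξ):
  C₄H₁₀: 108 − 1(106.1) = 1.944
  O₂: 1096 − 6.5(106.1) = 406.5
  N₂: 4122 (inert)
  CO₂: 0 + 4(106.1) = 424.2
  H₂O: 0 + 5(106.1) = 530.3
Total out = 5485 mol/s; y_H₂O = 530.3 / 5485 = 0.09667.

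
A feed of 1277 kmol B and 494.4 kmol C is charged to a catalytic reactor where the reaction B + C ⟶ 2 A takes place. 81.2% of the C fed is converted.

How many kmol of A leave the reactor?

803 kmol

C reacted = 0.812 × 494.4 = 401.5 kmol; ν_C = −1, so ξ = 401.5/1 = 401.5 kmol.
Outlet amounts (n = n₀ + ν ξ):
  B: 1277 − 1(401.5) = 875.5
  C: 494.4 − 1(401.5) = 92.95
  A: 0 + 2(401.5) = 802.9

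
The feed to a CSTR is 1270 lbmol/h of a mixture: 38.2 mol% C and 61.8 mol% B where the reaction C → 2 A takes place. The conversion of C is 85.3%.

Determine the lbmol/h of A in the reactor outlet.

828 lbmol/h

C reacted = 0.853 × 485.1 = 413.8 lbmol/h; ν_C = −1, so ξ = 413.8/1 = 413.8 lbmol/h.
Outlet amounts (n = n₀ + ν ξ):
  C: 485.1 − 1(413.8) = 71.32
  A: 0 + 2(413.8) = 827.6
  B: 784.9 (inert)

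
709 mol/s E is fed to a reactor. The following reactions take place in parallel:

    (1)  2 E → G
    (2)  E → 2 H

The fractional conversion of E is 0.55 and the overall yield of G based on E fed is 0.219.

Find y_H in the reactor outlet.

0.251

Yield of G: 1ξ₁ / 709 = 0.219 → ξ₁ = 155.3 mol/s.
Conversion of E: 2ξ₁ + 1ξ₂ = 0.55 × 709 = 390 → ξ₂ = 79.41 mol/s.
Outlet amounts (n = n₀ + Σ ν·ξ):
  E: 709 − 2(155.3) − 1(79.41) = 319
  G: 0 + 1(155.3) = 155.3
  H: 0 + 2(79.41) = 158.8
Total out = 633.1 mol/s; y_H = 158.8 / 633.1 = 0.2508.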